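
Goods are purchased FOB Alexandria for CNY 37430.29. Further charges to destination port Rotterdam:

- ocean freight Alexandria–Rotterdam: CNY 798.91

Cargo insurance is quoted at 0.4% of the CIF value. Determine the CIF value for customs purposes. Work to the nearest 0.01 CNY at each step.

Let C be the CIF value. C = FOB price + freight + 0.4% × C
C − 0.4% × C = 37430.29 + 798.91
0.996 × C = 38229.20
C = 38229.20 / 0.996 = 38382.73
Insurance premium = 0.4% × 38382.73 = 153.53

CIF value: CNY 38382.73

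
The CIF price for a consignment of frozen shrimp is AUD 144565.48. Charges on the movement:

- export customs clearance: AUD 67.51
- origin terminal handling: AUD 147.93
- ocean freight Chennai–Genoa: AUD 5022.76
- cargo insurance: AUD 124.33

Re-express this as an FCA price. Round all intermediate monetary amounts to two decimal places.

Not relevant to the conversion: export clearance — on the seller under both CIF and FCA; already in the CIF price and stays in the FCA price.
From CIF to FCA, the seller no longer bears: origin terminal, freight, insurance.
FCA price = 144565.48 − 147.93 − 5022.76 − 124.33 = 139270.46

FCA price: AUD 139270.46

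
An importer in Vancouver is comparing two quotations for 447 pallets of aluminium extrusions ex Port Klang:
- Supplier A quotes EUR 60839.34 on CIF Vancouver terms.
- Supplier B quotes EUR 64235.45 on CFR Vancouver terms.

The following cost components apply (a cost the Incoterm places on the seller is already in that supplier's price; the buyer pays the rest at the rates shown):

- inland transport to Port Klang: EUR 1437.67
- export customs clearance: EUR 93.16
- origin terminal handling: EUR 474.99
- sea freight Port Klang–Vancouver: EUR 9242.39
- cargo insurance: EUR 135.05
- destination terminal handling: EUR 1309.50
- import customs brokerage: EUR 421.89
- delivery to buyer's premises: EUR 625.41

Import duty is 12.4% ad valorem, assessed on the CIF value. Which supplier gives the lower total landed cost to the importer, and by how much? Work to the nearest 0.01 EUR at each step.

Supplier A is cheaper by EUR 3969.02

Supplier A (CIF):
The CIF price already equals the CIF value: 60839.34
Import duty = 60839.34 × 12.4% = 7544.08
Buyer bears (A): 1309.50 + 421.89 + 625.41 = 2356.80
Landed cost (A) = invoice 60839.34 + 2356.80 + duty 7544.08 = 70740.22
Supplier B (CFR):
CIF value = CFR price + insurance = 64235.45 + 135.05 = 64370.50
Import duty = 64370.50 × 12.4% = 7981.94
Buyer bears (B): 135.05 + 1309.50 + 421.89 + 625.41 = 2491.85
Landed cost (B) = invoice 64235.45 + 2491.85 + duty 7981.94 = 74709.24
Difference = |70740.22 − 74709.24| = 3969.02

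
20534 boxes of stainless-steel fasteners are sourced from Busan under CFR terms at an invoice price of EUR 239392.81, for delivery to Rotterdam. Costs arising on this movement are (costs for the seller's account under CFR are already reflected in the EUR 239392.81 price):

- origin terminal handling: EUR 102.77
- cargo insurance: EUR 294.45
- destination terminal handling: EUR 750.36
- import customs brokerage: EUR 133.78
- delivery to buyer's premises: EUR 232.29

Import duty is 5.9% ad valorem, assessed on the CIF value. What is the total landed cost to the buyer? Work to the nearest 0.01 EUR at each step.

CFR: the seller pays costs through ocean freight to the destination port, but not insurance.
Already in the invoice (seller's account under CFR): origin terminal — exclude.
CIF value = CFR price + insurance = 239392.81 + 294.45 = 239687.26
Import duty = 239687.26 × 5.9% = 14141.55
Buyer bears: insurance 294.45 + destination terminal 750.36 + brokerage 133.78 + delivery 232.29 + duty 14141.55 = 15552.43
Landed cost = invoice 239392.81 + 15552.43 = 254945.24

Total landed cost: EUR 254945.24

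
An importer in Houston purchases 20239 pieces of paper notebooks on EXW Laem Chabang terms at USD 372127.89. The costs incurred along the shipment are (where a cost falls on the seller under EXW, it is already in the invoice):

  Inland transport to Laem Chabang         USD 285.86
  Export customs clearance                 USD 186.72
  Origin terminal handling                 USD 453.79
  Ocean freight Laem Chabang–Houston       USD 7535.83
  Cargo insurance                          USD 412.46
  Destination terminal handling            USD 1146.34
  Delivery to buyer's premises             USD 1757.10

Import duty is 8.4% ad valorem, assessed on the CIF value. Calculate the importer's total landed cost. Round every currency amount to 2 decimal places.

Total landed cost: USD 415910.20

EXW: the seller makes goods available at their premises; the buyer bears all onward costs.
CIF value = EXW price + inland to port + export clearance + origin terminal + freight + insurance = 372127.89 + 285.86 + 186.72 + 453.79 + 7535.83 + 412.46 = 381002.55
Import duty = 381002.55 × 8.4% = 32004.21
Buyer bears: inland to port 285.86 + export clearance 186.72 + origin terminal 453.79 + freight 7535.83 + insurance 412.46 + destination terminal 1146.34 + delivery 1757.10 + duty 32004.21 = 43782.31
Landed cost = invoice 372127.89 + 43782.31 = 415910.20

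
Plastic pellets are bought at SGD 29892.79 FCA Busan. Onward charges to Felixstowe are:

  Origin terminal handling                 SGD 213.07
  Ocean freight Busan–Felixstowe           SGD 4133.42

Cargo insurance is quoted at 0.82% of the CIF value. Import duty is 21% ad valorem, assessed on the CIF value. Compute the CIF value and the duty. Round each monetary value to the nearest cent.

CIF value: SGD 34522.36; import duty: SGD 7249.70

Let C be the CIF value. C = FCA price + pre-shipment costs + freight + 0.82% × C
C − 0.82% × C = 29892.79 + 213.07 + 4133.42
0.9918 × C = 34239.28
C = 34239.28 / 0.9918 = 34522.36
Insurance premium = 0.82% × 34522.36 = 283.08
Import duty = 34522.36 × 21% = 7249.70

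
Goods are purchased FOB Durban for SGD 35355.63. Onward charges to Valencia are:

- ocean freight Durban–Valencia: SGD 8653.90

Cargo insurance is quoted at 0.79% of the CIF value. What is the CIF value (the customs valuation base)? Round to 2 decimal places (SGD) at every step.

Let C be the CIF value. C = FOB price + freight + 0.79% × C
C − 0.79% × C = 35355.63 + 8653.90
0.9921 × C = 44009.53
C = 44009.53 / 0.9921 = 44359.97
Insurance premium = 0.79% × 44359.97 = 350.44

CIF value: SGD 44359.97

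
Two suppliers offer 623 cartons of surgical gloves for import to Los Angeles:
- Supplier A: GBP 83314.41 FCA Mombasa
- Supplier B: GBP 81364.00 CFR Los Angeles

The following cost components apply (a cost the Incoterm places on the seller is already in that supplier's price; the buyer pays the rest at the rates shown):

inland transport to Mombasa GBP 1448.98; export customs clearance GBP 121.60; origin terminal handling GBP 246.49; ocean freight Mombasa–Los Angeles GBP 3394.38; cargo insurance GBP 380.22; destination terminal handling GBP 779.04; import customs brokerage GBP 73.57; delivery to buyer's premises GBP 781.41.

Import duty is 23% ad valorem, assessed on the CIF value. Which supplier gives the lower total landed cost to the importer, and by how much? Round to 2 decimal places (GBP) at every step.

Supplier B is cheaper by GBP 6877.28

Supplier A (FCA):
CIF value = FCA price + origin terminal + freight + insurance = 83314.41 + 246.49 + 3394.38 + 380.22 = 87335.50
Import duty = 87335.50 × 23% = 20087.17
Buyer bears (A): 246.49 + 3394.38 + 380.22 + 779.04 + 73.57 + 781.41 = 5655.11
Landed cost (A) = invoice 83314.41 + 5655.11 + duty 20087.17 = 109056.69
Supplier B (CFR):
CIF value = CFR price + insurance = 81364.00 + 380.22 = 81744.22
Import duty = 81744.22 × 23% = 18801.17
Buyer bears (B): 380.22 + 779.04 + 73.57 + 781.41 = 2014.24
Landed cost (B) = invoice 81364.00 + 2014.24 + duty 18801.17 = 102179.41
Difference = |109056.69 − 102179.41| = 6877.28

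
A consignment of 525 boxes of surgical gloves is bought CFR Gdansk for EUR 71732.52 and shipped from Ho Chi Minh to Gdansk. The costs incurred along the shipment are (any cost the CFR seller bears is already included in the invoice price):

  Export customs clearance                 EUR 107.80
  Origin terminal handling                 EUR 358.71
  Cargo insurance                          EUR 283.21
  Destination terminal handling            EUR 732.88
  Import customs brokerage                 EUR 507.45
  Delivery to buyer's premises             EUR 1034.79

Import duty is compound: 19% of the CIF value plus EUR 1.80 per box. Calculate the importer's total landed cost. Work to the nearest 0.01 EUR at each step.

Total landed cost: EUR 88918.84

CFR: the seller pays costs through ocean freight to the destination port, but not insurance.
Already in the invoice (seller's account under CFR): export clearance, origin terminal — exclude.
CIF value = CFR price + insurance = 71732.52 + 283.21 = 72015.73
Ad valorem component: 72015.73 × 19% = 13682.99
Specific component: 525 × 1.80 = 945.00
Import duty = 13682.99 + 945.00 = 14627.99
Buyer bears: insurance 283.21 + destination terminal 732.88 + brokerage 507.45 + delivery 1034.79 + duty 14627.99 = 17186.32
Landed cost = invoice 71732.52 + 17186.32 = 88918.84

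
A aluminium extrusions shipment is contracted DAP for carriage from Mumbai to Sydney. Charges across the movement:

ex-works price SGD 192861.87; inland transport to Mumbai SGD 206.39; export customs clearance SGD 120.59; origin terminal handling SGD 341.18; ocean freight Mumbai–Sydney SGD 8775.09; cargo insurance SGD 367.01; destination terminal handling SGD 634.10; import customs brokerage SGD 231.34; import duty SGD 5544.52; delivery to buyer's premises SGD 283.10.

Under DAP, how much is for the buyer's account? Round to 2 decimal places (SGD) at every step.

DAP: the seller bears all costs to the named destination except import duty and clearance.
Seller's account: goods 192861.87 + inland to port 206.39 + export clearance 120.59 + origin terminal 341.18 + freight 8775.09 + insurance 367.01 + destination terminal 634.10 + delivery 283.10 = 203589.33
Buyer's account: brokerage 231.34 + duty 5544.52 = 5775.86

Buyer's account: SGD 5775.86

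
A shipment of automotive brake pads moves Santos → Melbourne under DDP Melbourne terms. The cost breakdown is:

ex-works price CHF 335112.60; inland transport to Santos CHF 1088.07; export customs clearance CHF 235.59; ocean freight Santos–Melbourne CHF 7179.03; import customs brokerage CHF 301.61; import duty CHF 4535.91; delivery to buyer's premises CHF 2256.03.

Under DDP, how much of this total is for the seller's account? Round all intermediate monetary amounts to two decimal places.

Seller's account: CHF 350708.84

DDP: the seller bears all costs including import duty.
Seller's account: goods 335112.60 + inland to port 1088.07 + export clearance 235.59 + freight 7179.03 + brokerage 301.61 + duty 4535.91 + delivery 2256.03 = 350708.84
Buyer's account: 0.00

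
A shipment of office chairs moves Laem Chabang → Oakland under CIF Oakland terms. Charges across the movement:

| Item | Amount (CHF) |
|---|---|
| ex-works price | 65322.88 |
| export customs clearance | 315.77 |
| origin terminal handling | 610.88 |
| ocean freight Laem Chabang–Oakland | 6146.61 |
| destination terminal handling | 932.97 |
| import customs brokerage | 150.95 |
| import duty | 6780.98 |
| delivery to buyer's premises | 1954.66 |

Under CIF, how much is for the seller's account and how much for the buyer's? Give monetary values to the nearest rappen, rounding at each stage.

CIF: the seller pays costs through ocean freight and marine insurance to the destination port.
Seller's account: goods 65322.88 + export clearance 315.77 + origin terminal 610.88 + freight 6146.61 = 72396.14
Buyer's account: destination terminal 932.97 + brokerage 150.95 + duty 6780.98 + delivery 1954.66 = 9819.56

Seller: CHF 72396.14; buyer: CHF 9819.56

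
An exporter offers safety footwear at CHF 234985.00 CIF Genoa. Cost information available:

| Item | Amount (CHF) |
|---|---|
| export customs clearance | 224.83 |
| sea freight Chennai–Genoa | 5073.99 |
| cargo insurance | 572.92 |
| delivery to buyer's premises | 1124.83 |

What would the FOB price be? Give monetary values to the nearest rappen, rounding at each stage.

Not relevant to the conversion: export clearance — on the seller under both CIF and FOB; already in the CIF price and stays in the FOB price. delivery — on the buyer under both terms; not part of either seller's price.
From CIF to FOB, the seller no longer bears: freight, insurance.
FOB price = 234985.00 − 5073.99 − 572.92 = 229338.09

FOB price: CHF 229338.09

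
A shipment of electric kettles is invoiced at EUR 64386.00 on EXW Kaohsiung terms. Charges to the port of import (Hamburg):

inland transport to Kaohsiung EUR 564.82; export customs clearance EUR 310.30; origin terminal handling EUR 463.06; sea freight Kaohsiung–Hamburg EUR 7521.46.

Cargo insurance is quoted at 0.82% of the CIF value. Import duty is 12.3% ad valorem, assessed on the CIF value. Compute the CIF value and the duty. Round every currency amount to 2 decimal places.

Let C be the CIF value. C = EXW price + pre-shipment costs + freight + 0.82% × C
C − 0.82% × C = 64386.00 + 564.82 + 310.30 + 463.06 + 7521.46
0.9918 × C = 73245.64
C = 73245.64 / 0.9918 = 73851.22
Insurance premium = 0.82% × 73851.22 = 605.58
Import duty = 73851.22 × 12.3% = 9083.70

CIF value: EUR 73851.22; import duty: EUR 9083.70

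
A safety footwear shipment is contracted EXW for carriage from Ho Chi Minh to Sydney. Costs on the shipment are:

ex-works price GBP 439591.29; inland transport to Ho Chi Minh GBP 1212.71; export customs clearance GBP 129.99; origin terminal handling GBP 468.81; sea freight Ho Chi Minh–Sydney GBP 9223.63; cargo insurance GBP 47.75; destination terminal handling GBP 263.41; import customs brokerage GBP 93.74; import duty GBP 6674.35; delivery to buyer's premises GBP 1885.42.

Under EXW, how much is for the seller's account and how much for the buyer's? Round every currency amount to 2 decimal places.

EXW: the seller makes goods available at their premises; the buyer bears all onward costs.
Seller's account: goods 439591.29 = 439591.29
Buyer's account: inland to port 1212.71 + export clearance 129.99 + origin terminal 468.81 + freight 9223.63 + insurance 47.75 + destination terminal 263.41 + brokerage 93.74 + duty 6674.35 + delivery 1885.42 = 19999.81

Seller: GBP 439591.29; buyer: GBP 19999.81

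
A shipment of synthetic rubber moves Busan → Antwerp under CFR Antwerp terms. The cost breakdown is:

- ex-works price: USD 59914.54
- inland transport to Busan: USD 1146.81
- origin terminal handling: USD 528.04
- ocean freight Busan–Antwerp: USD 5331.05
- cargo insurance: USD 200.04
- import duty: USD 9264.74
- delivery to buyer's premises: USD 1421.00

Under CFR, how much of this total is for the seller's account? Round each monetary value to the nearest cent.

Seller's account: USD 66920.44

CFR: the seller pays costs through ocean freight to the destination port, but not insurance.
Seller's account: goods 59914.54 + inland to port 1146.81 + origin terminal 528.04 + freight 5331.05 = 66920.44
Buyer's account: insurance 200.04 + duty 9264.74 + delivery 1421.00 = 10885.78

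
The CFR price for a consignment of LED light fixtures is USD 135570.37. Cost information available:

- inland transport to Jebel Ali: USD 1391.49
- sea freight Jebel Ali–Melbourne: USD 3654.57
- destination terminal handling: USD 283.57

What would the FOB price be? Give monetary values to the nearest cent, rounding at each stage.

FOB price: USD 131915.80

Not relevant to the conversion: inland to port — on the seller under both CFR and FOB; already in the CFR price and stays in the FOB price. destination terminal — on the buyer under both terms; not part of either seller's price.
From CFR to FOB, the seller no longer bears: freight.
FOB price = 135570.37 − 3654.57 = 131915.80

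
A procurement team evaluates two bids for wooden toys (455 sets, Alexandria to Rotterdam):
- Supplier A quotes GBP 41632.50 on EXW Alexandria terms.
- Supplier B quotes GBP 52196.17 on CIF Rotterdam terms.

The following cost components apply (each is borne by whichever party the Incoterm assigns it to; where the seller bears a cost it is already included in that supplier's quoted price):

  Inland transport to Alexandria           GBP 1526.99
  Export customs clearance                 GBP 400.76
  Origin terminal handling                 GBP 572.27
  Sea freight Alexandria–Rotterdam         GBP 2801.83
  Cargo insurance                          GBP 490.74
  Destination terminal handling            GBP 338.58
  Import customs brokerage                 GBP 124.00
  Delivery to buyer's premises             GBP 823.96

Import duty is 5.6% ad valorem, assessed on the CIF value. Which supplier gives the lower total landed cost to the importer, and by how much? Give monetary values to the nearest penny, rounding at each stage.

Supplier A is cheaper by GBP 5038.26

Supplier A (EXW):
CIF value = EXW price + inland to port + export clearance + origin terminal + freight + insurance = 41632.50 + 1526.99 + 400.76 + 572.27 + 2801.83 + 490.74 = 47425.09
Import duty = 47425.09 × 5.6% = 2655.81
Buyer bears (A): 1526.99 + 400.76 + 572.27 + 2801.83 + 490.74 + 338.58 + 124.00 + 823.96 = 7079.13
Landed cost (A) = invoice 41632.50 + 7079.13 + duty 2655.81 = 51367.44
Supplier B (CIF):
The CIF price already equals the CIF value: 52196.17
Import duty = 52196.17 × 5.6% = 2922.99
Buyer bears (B): 338.58 + 124.00 + 823.96 = 1286.54
Landed cost (B) = invoice 52196.17 + 1286.54 + duty 2922.99 = 56405.70
Difference = |51367.44 − 56405.70| = 5038.26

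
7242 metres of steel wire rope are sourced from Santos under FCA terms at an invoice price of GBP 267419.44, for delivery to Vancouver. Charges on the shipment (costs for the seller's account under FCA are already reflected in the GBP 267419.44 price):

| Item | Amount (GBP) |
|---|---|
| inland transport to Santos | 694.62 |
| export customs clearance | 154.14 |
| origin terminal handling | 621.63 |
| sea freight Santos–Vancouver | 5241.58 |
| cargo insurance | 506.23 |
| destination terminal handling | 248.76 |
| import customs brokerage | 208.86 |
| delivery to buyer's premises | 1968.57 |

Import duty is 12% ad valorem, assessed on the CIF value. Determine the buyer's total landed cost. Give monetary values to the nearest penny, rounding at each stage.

Total landed cost: GBP 309069.74

FCA: the seller delivers export-cleared goods to the carrier; the buyer bears costs from that point.
Already in the invoice (seller's account under FCA): inland to port, export clearance — exclude.
CIF value = FCA price + origin terminal + freight + insurance = 267419.44 + 621.63 + 5241.58 + 506.23 = 273788.88
Import duty = 273788.88 × 12% = 32854.67
Buyer bears: origin terminal 621.63 + freight 5241.58 + insurance 506.23 + destination terminal 248.76 + brokerage 208.86 + delivery 1968.57 + duty 32854.67 = 41650.30
Landed cost = invoice 267419.44 + 41650.30 = 309069.74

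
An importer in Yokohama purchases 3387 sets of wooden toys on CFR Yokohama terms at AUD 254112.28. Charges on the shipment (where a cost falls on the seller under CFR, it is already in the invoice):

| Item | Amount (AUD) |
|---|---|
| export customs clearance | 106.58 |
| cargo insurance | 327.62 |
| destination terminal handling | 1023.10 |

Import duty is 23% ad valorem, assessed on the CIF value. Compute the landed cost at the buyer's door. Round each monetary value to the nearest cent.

Total landed cost: AUD 313984.18

CFR: the seller pays costs through ocean freight to the destination port, but not insurance.
Already in the invoice (seller's account under CFR): export clearance — exclude.
CIF value = CFR price + insurance = 254112.28 + 327.62 = 254439.90
Import duty = 254439.90 × 23% = 58521.18
Buyer bears: insurance 327.62 + destination terminal 1023.10 + duty 58521.18 = 59871.90
Landed cost = invoice 254112.28 + 59871.90 = 313984.18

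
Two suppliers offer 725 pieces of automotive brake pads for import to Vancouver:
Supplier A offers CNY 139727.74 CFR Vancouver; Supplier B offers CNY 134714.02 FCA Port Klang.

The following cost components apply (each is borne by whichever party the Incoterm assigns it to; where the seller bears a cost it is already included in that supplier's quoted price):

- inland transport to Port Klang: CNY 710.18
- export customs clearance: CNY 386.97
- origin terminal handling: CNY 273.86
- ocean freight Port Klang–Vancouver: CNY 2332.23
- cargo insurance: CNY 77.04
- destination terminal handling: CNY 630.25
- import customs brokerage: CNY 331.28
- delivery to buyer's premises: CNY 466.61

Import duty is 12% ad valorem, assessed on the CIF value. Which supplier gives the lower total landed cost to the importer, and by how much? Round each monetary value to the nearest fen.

Supplier A (CFR):
CIF value = CFR price + insurance = 139727.74 + 77.04 = 139804.78
Import duty = 139804.78 × 12% = 16776.57
Buyer bears (A): 77.04 + 630.25 + 331.28 + 466.61 = 1505.18
Landed cost (A) = invoice 139727.74 + 1505.18 + duty 16776.57 = 158009.49
Supplier B (FCA):
CIF value = FCA price + origin terminal + freight + insurance = 134714.02 + 273.86 + 2332.23 + 77.04 = 137397.15
Import duty = 137397.15 × 12% = 16487.66
Buyer bears (B): 273.86 + 2332.23 + 77.04 + 630.25 + 331.28 + 466.61 = 4111.27
Landed cost (B) = invoice 134714.02 + 4111.27 + duty 16487.66 = 155312.95
Difference = |158009.49 − 155312.95| = 2696.54

Supplier B is cheaper by CNY 2696.54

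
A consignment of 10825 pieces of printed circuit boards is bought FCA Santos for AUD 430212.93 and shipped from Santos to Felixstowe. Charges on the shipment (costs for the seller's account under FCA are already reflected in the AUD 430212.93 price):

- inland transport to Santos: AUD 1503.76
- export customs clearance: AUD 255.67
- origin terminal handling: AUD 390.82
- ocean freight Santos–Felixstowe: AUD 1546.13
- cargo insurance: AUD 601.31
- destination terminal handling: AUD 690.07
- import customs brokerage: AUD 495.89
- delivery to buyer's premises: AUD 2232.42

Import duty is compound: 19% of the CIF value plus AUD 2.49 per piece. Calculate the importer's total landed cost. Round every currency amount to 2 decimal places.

FCA: the seller delivers export-cleared goods to the carrier; the buyer bears costs from that point.
Already in the invoice (seller's account under FCA): inland to port, export clearance — exclude.
CIF value = FCA price + origin terminal + freight + insurance = 430212.93 + 390.82 + 1546.13 + 601.31 = 432751.19
Ad valorem component: 432751.19 × 19% = 82222.73
Specific component: 10825 × 2.49 = 26954.25
Import duty = 82222.73 + 26954.25 = 109176.98
Buyer bears: origin terminal 390.82 + freight 1546.13 + insurance 601.31 + destination terminal 690.07 + brokerage 495.89 + delivery 2232.42 + duty 109176.98 = 115133.62
Landed cost = invoice 430212.93 + 115133.62 = 545346.55

Total landed cost: AUD 545346.55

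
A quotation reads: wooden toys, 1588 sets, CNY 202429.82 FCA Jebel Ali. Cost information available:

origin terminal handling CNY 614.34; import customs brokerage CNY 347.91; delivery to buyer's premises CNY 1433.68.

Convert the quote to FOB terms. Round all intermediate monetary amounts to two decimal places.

FOB price: CNY 203044.16

Not relevant to the conversion: brokerage, delivery — on the buyer under both terms; not part of either seller's price.
From FCA to FOB, the seller additionally bears: origin terminal.
FOB price = 202429.82 + 614.34 = 203044.16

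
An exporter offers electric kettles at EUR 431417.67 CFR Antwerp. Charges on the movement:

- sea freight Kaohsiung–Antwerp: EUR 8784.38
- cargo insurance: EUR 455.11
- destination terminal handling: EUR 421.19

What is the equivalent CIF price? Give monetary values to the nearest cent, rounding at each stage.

CIF price: EUR 431872.78

Not relevant to the conversion: freight — on the seller under both CFR and CIF; already in the CFR price and stays in the CIF price. destination terminal — on the buyer under both terms; not part of either seller's price.
From CFR to CIF, the seller additionally bears: insurance.
CIF price = 431417.67 + 455.11 = 431872.78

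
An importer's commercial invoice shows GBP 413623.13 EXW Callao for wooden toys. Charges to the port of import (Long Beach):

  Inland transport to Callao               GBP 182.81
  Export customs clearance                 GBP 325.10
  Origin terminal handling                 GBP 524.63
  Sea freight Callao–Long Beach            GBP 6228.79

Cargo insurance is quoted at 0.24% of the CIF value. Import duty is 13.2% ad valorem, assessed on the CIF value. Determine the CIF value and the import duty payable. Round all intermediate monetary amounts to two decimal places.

CIF value: GBP 421897.01; import duty: GBP 55690.41

Let C be the CIF value. C = EXW price + pre-shipment costs + freight + 0.24% × C
C − 0.24% × C = 413623.13 + 182.81 + 325.10 + 524.63 + 6228.79
0.9976 × C = 420884.46
C = 420884.46 / 0.9976 = 421897.01
Insurance premium = 0.24% × 421897.01 = 1012.55
Import duty = 421897.01 × 13.2% = 55690.41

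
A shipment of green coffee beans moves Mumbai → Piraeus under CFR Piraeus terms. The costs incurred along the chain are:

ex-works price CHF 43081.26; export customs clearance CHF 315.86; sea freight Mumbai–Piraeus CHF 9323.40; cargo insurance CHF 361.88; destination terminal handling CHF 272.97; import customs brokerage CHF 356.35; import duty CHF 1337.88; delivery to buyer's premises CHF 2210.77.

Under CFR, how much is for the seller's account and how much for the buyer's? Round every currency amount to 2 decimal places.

Seller: CHF 52720.52; buyer: CHF 4539.85

CFR: the seller pays costs through ocean freight to the destination port, but not insurance.
Seller's account: goods 43081.26 + export clearance 315.86 + freight 9323.40 = 52720.52
Buyer's account: insurance 361.88 + destination terminal 272.97 + brokerage 356.35 + duty 1337.88 + delivery 2210.77 = 4539.85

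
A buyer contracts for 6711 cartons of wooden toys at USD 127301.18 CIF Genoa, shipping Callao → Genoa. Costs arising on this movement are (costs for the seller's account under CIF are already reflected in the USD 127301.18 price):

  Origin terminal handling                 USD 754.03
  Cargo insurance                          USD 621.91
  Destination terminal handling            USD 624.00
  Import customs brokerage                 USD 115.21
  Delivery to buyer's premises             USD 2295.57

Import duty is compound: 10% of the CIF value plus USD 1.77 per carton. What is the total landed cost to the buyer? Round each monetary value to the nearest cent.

CIF: the seller pays costs through ocean freight and marine insurance to the destination port.
Already in the invoice (seller's account under CIF): origin terminal, insurance — exclude.
The CIF price already equals the CIF value: 127301.18
Ad valorem component: 127301.18 × 10% = 12730.12
Specific component: 6711 × 1.77 = 11878.47
Import duty = 12730.12 + 11878.47 = 24608.59
Buyer bears: destination terminal 624.00 + brokerage 115.21 + delivery 2295.57 + duty 24608.59 = 27643.37
Landed cost = invoice 127301.18 + 27643.37 = 154944.55

Total landed cost: USD 154944.55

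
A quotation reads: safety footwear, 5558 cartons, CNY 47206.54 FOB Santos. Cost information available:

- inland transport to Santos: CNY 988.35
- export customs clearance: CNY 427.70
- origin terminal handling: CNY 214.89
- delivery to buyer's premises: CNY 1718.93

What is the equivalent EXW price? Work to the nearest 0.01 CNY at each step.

EXW price: CNY 45575.60

Not relevant to the conversion: delivery — on the buyer under both terms; not part of either seller's price.
From FOB to EXW, the seller no longer bears: inland to port, export clearance, origin terminal.
EXW price = 47206.54 − 988.35 − 427.70 − 214.89 = 45575.60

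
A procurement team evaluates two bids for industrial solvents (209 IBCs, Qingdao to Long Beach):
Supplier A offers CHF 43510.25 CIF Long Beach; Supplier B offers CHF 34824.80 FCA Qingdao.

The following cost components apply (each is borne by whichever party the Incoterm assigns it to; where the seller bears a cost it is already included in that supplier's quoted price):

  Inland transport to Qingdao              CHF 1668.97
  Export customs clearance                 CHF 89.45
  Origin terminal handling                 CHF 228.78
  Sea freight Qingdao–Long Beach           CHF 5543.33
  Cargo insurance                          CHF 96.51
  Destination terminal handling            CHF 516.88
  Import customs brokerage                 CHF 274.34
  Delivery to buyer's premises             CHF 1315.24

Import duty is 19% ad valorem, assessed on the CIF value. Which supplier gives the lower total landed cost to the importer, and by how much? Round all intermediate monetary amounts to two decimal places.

Supplier B is cheaper by CHF 3352.03

Supplier A (CIF):
The CIF price already equals the CIF value: 43510.25
Import duty = 43510.25 × 19% = 8266.95
Buyer bears (A): 516.88 + 274.34 + 1315.24 = 2106.46
Landed cost (A) = invoice 43510.25 + 2106.46 + duty 8266.95 = 53883.66
Supplier B (FCA):
CIF value = FCA price + origin terminal + freight + insurance = 34824.80 + 228.78 + 5543.33 + 96.51 = 40693.42
Import duty = 40693.42 × 19% = 7731.75
Buyer bears (B): 228.78 + 5543.33 + 96.51 + 516.88 + 274.34 + 1315.24 = 7975.08
Landed cost (B) = invoice 34824.80 + 7975.08 + duty 7731.75 = 50531.63
Difference = |53883.66 − 50531.63| = 3352.03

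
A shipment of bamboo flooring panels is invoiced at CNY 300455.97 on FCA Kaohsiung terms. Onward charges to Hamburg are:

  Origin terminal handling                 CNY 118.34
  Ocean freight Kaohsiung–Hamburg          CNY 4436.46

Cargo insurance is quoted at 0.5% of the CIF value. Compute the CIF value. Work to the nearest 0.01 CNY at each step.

Let C be the CIF value. C = FCA price + pre-shipment costs + freight + 0.5% × C
C − 0.5% × C = 300455.97 + 118.34 + 4436.46
0.995 × C = 305010.77
C = 305010.77 / 0.995 = 306543.49
Insurance premium = 0.5% × 306543.49 = 1532.72

CIF value: CNY 306543.49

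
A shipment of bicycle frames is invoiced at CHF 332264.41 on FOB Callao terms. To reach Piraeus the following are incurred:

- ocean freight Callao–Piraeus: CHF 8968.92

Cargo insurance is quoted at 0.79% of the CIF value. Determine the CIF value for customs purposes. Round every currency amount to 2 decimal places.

CIF value: CHF 343950.54

Let C be the CIF value. C = FOB price + freight + 0.79% × C
C − 0.79% × C = 332264.41 + 8968.92
0.9921 × C = 341233.33
C = 341233.33 / 0.9921 = 343950.54
Insurance premium = 0.79% × 343950.54 = 2717.21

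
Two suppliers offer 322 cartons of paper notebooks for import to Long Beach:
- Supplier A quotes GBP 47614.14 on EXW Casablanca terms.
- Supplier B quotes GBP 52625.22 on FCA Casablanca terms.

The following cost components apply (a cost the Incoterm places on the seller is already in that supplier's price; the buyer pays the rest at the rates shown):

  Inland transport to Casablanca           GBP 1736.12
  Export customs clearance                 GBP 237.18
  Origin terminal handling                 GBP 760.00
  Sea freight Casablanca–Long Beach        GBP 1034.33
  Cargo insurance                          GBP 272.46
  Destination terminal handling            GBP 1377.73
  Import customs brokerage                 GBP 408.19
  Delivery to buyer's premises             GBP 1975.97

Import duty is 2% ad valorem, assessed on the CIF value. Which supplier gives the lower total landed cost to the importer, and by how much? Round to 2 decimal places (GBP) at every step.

Supplier A is cheaper by GBP 3098.54

Supplier A (EXW):
CIF value = EXW price + inland to port + export clearance + origin terminal + freight + insurance = 47614.14 + 1736.12 + 237.18 + 760.00 + 1034.33 + 272.46 = 51654.23
Import duty = 51654.23 × 2% = 1033.08
Buyer bears (A): 1736.12 + 237.18 + 760.00 + 1034.33 + 272.46 + 1377.73 + 408.19 + 1975.97 = 7801.98
Landed cost (A) = invoice 47614.14 + 7801.98 + duty 1033.08 = 56449.20
Supplier B (FCA):
CIF value = FCA price + origin terminal + freight + insurance = 52625.22 + 760.00 + 1034.33 + 272.46 = 54692.01
Import duty = 54692.01 × 2% = 1093.84
Buyer bears (B): 760.00 + 1034.33 + 272.46 + 1377.73 + 408.19 + 1975.97 = 5828.68
Landed cost (B) = invoice 52625.22 + 5828.68 + duty 1093.84 = 59547.74
Difference = |56449.20 − 59547.74| = 3098.54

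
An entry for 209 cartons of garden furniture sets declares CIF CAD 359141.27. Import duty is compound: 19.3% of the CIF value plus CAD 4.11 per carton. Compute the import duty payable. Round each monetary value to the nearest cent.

Import duty: CAD 70173.26

Ad valorem component: 359141.27 × 19.3% = 69314.27
Specific component: 209 × 4.11 = 858.99
Import duty = 69314.27 + 858.99 = 70173.26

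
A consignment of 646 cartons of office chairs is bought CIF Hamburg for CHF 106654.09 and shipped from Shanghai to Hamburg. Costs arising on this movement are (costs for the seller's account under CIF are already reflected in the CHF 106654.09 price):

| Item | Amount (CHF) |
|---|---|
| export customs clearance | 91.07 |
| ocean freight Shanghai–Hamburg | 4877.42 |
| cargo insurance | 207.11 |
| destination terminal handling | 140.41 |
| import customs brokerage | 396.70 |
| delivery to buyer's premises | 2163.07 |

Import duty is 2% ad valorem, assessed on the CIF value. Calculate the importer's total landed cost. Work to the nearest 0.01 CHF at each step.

CIF: the seller pays costs through ocean freight and marine insurance to the destination port.
Already in the invoice (seller's account under CIF): export clearance, freight, insurance — exclude.
The CIF price already equals the CIF value: 106654.09
Import duty = 106654.09 × 2% = 2133.08
Buyer bears: destination terminal 140.41 + brokerage 396.70 + delivery 2163.07 + duty 2133.08 = 4833.26
Landed cost = invoice 106654.09 + 4833.26 = 111487.35

Total landed cost: CHF 111487.35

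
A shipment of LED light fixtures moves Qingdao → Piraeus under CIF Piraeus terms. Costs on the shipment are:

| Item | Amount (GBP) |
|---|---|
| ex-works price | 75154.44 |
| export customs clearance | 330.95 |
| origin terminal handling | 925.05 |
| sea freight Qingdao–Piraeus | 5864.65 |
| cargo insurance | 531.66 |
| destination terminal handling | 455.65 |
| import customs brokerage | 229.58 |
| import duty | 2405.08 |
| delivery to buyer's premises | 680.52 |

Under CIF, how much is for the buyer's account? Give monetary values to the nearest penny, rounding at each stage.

Buyer's account: GBP 3770.83

CIF: the seller pays costs through ocean freight and marine insurance to the destination port.
Seller's account: goods 75154.44 + export clearance 330.95 + origin terminal 925.05 + freight 5864.65 + insurance 531.66 = 82806.75
Buyer's account: destination terminal 455.65 + brokerage 229.58 + duty 2405.08 + delivery 680.52 = 3770.83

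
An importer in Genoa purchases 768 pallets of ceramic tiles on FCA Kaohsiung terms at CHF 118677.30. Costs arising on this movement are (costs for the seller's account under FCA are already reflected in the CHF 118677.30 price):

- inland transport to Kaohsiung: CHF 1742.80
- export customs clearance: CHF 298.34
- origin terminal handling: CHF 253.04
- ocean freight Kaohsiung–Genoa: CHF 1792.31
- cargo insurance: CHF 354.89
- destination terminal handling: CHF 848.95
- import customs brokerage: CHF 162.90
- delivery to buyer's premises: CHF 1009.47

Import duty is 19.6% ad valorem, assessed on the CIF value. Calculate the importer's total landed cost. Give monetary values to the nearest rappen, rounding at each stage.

FCA: the seller delivers export-cleared goods to the carrier; the buyer bears costs from that point.
Already in the invoice (seller's account under FCA): inland to port, export clearance — exclude.
CIF value = FCA price + origin terminal + freight + insurance = 118677.30 + 253.04 + 1792.31 + 354.89 = 121077.54
Import duty = 121077.54 × 19.6% = 23731.20
Buyer bears: origin terminal 253.04 + freight 1792.31 + insurance 354.89 + destination terminal 848.95 + brokerage 162.90 + delivery 1009.47 + duty 23731.20 = 28152.76
Landed cost = invoice 118677.30 + 28152.76 = 146830.06

Total landed cost: CHF 146830.06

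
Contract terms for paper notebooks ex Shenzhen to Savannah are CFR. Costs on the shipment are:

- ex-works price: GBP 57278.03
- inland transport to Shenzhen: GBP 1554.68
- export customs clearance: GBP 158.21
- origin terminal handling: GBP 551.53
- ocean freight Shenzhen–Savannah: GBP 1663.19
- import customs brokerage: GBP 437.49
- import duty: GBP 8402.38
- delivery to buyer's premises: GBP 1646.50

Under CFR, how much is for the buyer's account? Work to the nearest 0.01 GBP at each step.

CFR: the seller pays costs through ocean freight to the destination port, but not insurance.
Seller's account: goods 57278.03 + inland to port 1554.68 + export clearance 158.21 + origin terminal 551.53 + freight 1663.19 = 61205.64
Buyer's account: brokerage 437.49 + duty 8402.38 + delivery 1646.50 = 10486.37

Buyer's account: GBP 10486.37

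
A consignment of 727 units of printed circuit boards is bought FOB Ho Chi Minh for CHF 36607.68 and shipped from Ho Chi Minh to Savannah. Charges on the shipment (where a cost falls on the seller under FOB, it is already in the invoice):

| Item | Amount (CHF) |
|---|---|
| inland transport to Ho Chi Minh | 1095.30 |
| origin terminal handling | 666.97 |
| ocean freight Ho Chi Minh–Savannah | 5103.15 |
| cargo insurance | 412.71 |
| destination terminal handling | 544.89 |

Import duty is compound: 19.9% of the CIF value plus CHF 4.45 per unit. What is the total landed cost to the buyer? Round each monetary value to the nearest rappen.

Total landed cost: CHF 54286.16

FOB: the seller bears costs until goods are on board at the origin port; the buyer bears freight, insurance and all costs thereafter.
Already in the invoice (seller's account under FOB): inland to port, origin terminal — exclude.
CIF value = FOB price + freight + insurance = 36607.68 + 5103.15 + 412.71 = 42123.54
Ad valorem component: 42123.54 × 19.9% = 8382.58
Specific component: 727 × 4.45 = 3235.15
Import duty = 8382.58 + 3235.15 = 11617.73
Buyer bears: freight 5103.15 + insurance 412.71 + destination terminal 544.89 + duty 11617.73 = 17678.48
Landed cost = invoice 36607.68 + 17678.48 = 54286.16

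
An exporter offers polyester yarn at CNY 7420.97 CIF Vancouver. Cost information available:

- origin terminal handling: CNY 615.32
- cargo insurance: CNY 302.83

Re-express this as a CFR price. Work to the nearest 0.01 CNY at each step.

CFR price: CNY 7118.14

Not relevant to the conversion: origin terminal — on the seller under both CIF and CFR; already in the CIF price and stays in the CFR price.
From CIF to CFR, the seller no longer bears: insurance.
CFR price = 7420.97 − 302.83 = 7118.14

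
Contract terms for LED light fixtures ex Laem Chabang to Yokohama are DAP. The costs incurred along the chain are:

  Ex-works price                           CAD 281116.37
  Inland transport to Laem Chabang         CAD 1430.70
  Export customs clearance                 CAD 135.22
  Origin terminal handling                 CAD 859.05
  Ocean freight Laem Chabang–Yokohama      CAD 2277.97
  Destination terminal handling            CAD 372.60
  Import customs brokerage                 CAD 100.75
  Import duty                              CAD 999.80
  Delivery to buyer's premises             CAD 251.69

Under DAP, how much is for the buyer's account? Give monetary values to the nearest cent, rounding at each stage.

DAP: the seller bears all costs to the named destination except import duty and clearance.
Seller's account: goods 281116.37 + inland to port 1430.70 + export clearance 135.22 + origin terminal 859.05 + freight 2277.97 + destination terminal 372.60 + delivery 251.69 = 286443.60
Buyer's account: brokerage 100.75 + duty 999.80 = 1100.55

Buyer's account: CAD 1100.55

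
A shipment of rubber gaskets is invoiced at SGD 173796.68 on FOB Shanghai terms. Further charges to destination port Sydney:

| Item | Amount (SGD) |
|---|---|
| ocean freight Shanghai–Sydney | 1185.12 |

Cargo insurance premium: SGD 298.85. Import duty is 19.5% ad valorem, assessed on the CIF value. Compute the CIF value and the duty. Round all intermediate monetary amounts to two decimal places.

CIF value: SGD 175280.65; import duty: SGD 34179.73

CIF = FOB price + freight + insurance
CIF = 173796.68 + 1185.12 + 298.85 = 175280.65
Import duty = 175280.65 × 19.5% = 34179.73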